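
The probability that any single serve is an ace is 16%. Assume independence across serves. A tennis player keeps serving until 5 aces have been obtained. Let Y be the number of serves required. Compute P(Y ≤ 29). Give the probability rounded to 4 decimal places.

Finishing within 29 serves ⇔ at least 5 successes in the first 29. With X ~ Binomial(29, 0.16), P(Y ≤ 29) = 1 − P(X ≤ 4).
  k=0: C(29,0)·0.16^0·0.84^29 = 0.006369
  k=1: C(29,1)·0.16^1·0.84^28 = 0.035183
  k=2: C(29,2)·0.16^2·0.84^27 = 0.093822
  k=3: C(29,3)·0.16^3·0.84^26 = 0.160838
  k=4: C(29,4)·0.16^4·0.84^25 = 0.199133
1 − 0.495347 = 0.504653

0.5047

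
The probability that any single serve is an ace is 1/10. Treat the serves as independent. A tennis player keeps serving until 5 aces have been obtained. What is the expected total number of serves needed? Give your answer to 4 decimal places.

Y = total serves until the fifth success; negative binomial with r=5, p=0.10.
E[Y] = r / p = 5 / 0.10 = 50.000000

50.0000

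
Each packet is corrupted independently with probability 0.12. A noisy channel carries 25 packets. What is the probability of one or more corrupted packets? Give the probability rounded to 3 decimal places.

P(at least one) = 1 − P(none) = 1 − (1 − 0.12)^25
= 1 − 0.04093 = 0.95907

0.959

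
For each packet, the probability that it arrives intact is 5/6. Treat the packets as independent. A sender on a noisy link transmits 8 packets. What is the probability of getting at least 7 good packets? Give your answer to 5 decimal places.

0.60468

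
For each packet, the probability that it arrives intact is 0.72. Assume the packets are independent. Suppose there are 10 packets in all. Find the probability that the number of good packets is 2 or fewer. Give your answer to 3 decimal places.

0.001

X ~ Binomial(10, 0.72); P(X ≤ 2) = Σ C(10,k) p^k (1−p)^(10−k) over k:
  k=0: C(10,0)·0.72^0·0.28^10 = 0.00000
  k=1: C(10,1)·0.72^1·0.28^9 = 0.00008
  k=2: C(10,2)·0.72^2·0.28^8 = 0.00088
Total = 0.00096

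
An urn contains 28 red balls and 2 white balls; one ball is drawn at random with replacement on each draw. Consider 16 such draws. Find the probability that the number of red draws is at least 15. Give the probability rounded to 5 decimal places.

0.71053

X ~ Binomial(16, 0.933333); P(X ≥ 15) = Σ C(16,k) p^k (1−p)^(16−k) over k:
  k=15: C(16,15)·0.933333^15·0.066667^1 = 0.3789487
  k=16: C(16,16)·0.933333^16·0.066667^0 = 0.3315801
Total = 0.7105287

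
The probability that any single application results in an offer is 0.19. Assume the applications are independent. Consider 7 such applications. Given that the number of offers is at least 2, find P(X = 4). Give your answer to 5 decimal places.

X ~ Binomial(7, 0.19). Want P(X=4 | X≥2) = P(X=4) / P(X≥2).
P(X=4) = C(7,4)·0.19^4·0.81^3 = 0.0242403
P(X≥2) = 1 − 0.2287679 − 0.3756313 = 0.3956008
Ratio = 0.0242403 / 0.3956008 = 0.0612746

0.06127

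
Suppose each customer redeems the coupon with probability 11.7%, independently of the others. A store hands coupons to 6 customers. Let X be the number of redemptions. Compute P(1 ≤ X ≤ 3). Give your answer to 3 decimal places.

0.524

X ~ Binomial(6, 0.117); P(1 ≤ X ≤ 3) = Σ C(6,k) p^k (1−p)^(6−k) over k:
  k=1: C(6,1)·0.117^1·0.883^5 = 0.37683
  k=2: C(6,2)·0.117^2·0.883^4 = 0.12483
  k=3: C(6,3)·0.117^3·0.883^3 = 0.02205
Total = 0.52371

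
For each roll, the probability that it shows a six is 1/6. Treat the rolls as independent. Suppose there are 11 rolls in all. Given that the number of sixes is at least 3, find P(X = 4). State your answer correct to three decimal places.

X ~ Binomial(11, 0.166667). Want P(X=4 | X≥3) = P(X=4) / P(X≥3).
P(X=4) = C(11,4)·0.166667^4·0.833333^7 = 0.07106
P(X≥3) = 1 − 0.13459 − 0.29609 − 0.29609 = 0.27322
Ratio = 0.07106 / 0.27322 = 0.26009

0.260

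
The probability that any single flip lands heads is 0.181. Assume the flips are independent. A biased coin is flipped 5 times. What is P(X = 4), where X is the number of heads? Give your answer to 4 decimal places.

0.0044

X ~ Binomial(n=5, p=0.181).
P(X=4) = C(5,4) · p^4 · (1−p)^1
= 5 · 0.0010733 · 0.819 = 0.004395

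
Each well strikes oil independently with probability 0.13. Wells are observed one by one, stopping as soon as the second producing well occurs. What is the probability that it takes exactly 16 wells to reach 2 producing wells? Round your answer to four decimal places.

0.0361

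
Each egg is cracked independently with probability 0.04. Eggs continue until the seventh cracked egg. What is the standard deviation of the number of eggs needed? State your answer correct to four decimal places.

Y = total eggs until the seventh success; negative binomial with r=7, p=0.04.
SD(Y) = √[r(1−p)/p²] = √(4200.000000) = 64.807407

64.8074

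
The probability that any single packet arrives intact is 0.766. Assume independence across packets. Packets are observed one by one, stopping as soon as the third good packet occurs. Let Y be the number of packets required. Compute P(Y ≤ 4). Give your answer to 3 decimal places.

0.765

Finishing within 4 packets ⇔ at least 3 successes in the first 4. With X ~ Binomial(4, 0.766), P(Y ≤ 4) = 1 − P(X ≤ 2).
  k=0: C(4,0)·0.766^0·0.234^4 = 0.00300
  k=1: C(4,1)·0.766^1·0.234^3 = 0.03926
  k=2: C(4,2)·0.766^2·0.234^2 = 0.19277
1 − 0.23503 = 0.76497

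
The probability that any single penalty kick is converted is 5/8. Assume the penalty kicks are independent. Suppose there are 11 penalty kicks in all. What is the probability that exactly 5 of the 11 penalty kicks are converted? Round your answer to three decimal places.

X ~ Binomial(n=11, p=0.625).
P(X=5) = C(11,5) · p^5 · (1−p)^6
= 462 · 0.095367 · 0.0027809 = 0.12253

0.123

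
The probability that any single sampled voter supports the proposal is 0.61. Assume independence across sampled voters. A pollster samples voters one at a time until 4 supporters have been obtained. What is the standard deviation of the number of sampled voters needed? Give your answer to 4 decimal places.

2.0475

Y = total sampled voters until the fourth success; negative binomial with r=4, p=0.61.
SD(Y) = √[r(1−p)/p²] = √(4.192421) = 2.047540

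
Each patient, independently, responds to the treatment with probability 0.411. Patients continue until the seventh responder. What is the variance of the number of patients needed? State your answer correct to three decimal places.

24.408

Y = total patients until the seventh success; negative binomial with r=7, p=0.411.
Var(Y) = r(1−p)/p² = 7·0.589 / 0.411² = 24.40786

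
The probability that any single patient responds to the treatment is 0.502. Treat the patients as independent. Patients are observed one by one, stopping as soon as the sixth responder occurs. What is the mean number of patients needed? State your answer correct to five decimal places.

Y = total patients until the sixth success; negative binomial with r=6, p=0.502.
E[Y] = r / p = 6 / 0.502 = 11.9521912

11.95219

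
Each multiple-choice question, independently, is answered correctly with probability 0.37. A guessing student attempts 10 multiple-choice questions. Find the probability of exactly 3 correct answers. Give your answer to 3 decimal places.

0.239

X ~ Binomial(n=10, p=0.37).
P(X=3) = C(10,3) · p^3 · (1−p)^7
= 120 · 0.050653 · 0.03939 = 0.23943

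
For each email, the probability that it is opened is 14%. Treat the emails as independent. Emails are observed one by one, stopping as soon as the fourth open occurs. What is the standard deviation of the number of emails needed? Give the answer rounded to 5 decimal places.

Y = total emails until the fourth success; negative binomial with r=4, p=0.14.
SD(Y) = √[r(1−p)/p²] = √(175.5102041) = 13.2480264

13.24803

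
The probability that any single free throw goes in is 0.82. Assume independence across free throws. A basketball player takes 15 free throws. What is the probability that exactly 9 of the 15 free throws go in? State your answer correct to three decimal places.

0.029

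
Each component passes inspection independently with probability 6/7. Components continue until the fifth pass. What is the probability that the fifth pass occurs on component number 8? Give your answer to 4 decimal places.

Y = trial on which the fifth success occurs; negative binomial, r=5, p=0.857143.
P(Y=8) = C(7,4) · p^5 · (1−p)^3
= 35 · 0.46266 · 0.0029155 = 0.047211

0.0472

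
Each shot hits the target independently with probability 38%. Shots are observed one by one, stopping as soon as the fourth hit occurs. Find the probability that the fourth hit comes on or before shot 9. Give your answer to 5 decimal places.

0.46692

Finishing within 9 shots ⇔ at least 4 successes in the first 9. With X ~ Binomial(9, 0.38), P(Y ≤ 9) = 1 − P(X ≤ 3).
  k=0: C(9,0)·0.38^0·0.62^9 = 0.0135371
  k=1: C(9,1)·0.38^1·0.62^8 = 0.0746723
  k=2: C(9,2)·0.38^2·0.62^7 = 0.1830676
  k=3: C(9,3)·0.38^3·0.62^6 = 0.2618064
1 − 0.5330834 = 0.4669166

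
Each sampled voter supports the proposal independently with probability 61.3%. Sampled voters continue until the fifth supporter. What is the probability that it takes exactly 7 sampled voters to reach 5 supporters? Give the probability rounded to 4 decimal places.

0.1945

Y = trial on which the fifth success occurs; negative binomial, r=5, p=0.613.
P(Y=7) = C(6,4) · p^5 · (1−p)^2
= 15 · 0.086557 · 0.14977 = 0.194453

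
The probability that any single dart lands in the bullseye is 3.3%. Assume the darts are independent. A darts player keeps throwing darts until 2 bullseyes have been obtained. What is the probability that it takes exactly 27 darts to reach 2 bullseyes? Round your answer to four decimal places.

Y = trial on which the second success occurs; negative binomial, r=2, p=0.033.
P(Y=27) = C(26,1) · p^2 · (1−p)^25
= 26 · 0.001089 · 0.43218 = 0.012237

0.0122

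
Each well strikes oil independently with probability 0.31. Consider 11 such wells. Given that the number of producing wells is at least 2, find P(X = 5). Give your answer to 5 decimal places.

X ~ Binomial(11, 0.31). Want P(X=5 | X≥2) = P(X=5) / P(X≥2).
P(X=5) = C(11,5)·0.31^5·0.69^6 = 0.1427398
P(X≥2) = 1 − 0.0168787 − 0.0834152 = 0.8997060
Ratio = 0.1427398 / 0.8997060 = 0.1586516

0.15865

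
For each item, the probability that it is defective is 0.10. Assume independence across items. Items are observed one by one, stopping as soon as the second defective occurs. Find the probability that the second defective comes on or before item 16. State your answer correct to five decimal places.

0.48527

Finishing within 16 items ⇔ at least 2 successes in the first 16. With X ~ Binomial(16, 0.10), P(Y ≤ 16) = 1 − P(X ≤ 1).
  k=0: C(16,0)·0.10^0·0.90^16 = 0.1853020
  k=1: C(16,1)·0.10^1·0.90^15 = 0.3294258
1 − 0.5147278 = 0.4852722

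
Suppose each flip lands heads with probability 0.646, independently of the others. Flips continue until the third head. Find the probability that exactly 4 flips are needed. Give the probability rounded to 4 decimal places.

Y = trial on which the third success occurs; negative binomial, r=3, p=0.646.
P(Y=4) = C(3,2) · p^3 · (1−p)^1
= 3 · 0.26959 · 0.354 = 0.286300

0.2863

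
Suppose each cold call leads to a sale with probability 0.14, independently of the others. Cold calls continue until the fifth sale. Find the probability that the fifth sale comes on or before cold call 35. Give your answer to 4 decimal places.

Finishing within 35 cold calls ⇔ at least 5 successes in the first 35. With X ~ Binomial(35, 0.14), P(Y ≤ 35) = 1 − P(X ≤ 4).
  k=0: C(35,0)·0.14^0·0.86^35 = 0.005099
  k=1: C(35,1)·0.14^1·0.86^34 = 0.029050
  k=2: C(35,2)·0.14^2·0.86^33 = 0.080394
  k=3: C(35,3)·0.14^3·0.86^32 = 0.143961
  k=4: C(35,4)·0.14^4·0.86^31 = 0.187484
1 − 0.445987 = 0.554013

0.5540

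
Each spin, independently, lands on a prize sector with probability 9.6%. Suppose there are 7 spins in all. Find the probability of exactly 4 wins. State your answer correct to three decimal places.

X ~ Binomial(n=7, p=0.096).
P(X=4) = C(7,4) · p^4 · (1−p)^3
= 35 · 8.4935e-05 · 0.73876 = 0.00220

0.002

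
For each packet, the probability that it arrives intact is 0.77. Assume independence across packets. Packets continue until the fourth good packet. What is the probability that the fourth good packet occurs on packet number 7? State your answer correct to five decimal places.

Y = trial on which the fourth success occurs; negative binomial, r=4, p=0.77.
P(Y=7) = C(6,3) · p^4 · (1−p)^3
= 20 · 0.35153 · 0.012167 = 0.0855414

0.08554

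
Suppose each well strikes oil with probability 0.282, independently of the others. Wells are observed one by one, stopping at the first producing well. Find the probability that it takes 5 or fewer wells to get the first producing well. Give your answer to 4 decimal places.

0.8092

Y = number of wells to the first success; geometric, p = 0.282.
P(Y ≤ 5) = 1 − (1−p)^5 = 1 − 0.190819 = 0.809181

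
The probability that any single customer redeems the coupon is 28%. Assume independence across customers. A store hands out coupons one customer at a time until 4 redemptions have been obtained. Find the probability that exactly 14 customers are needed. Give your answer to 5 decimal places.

0.06581

Y = trial on which the fourth success occurs; negative binomial, r=4, p=0.28.
P(Y=14) = C(13,3) · p^4 · (1−p)^10
= 286 · 0.0061466 · 0.037439 = 0.0658147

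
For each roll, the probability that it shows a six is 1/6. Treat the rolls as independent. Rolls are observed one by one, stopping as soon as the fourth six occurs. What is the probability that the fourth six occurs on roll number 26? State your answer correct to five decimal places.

0.03215

Y = trial on which the fourth success occurs; negative binomial, r=4, p=0.166667.
P(Y=26) = C(25,3) · p^4 · (1−p)^22
= 2300 · 0.0007716 · 0.018114 = 0.0321466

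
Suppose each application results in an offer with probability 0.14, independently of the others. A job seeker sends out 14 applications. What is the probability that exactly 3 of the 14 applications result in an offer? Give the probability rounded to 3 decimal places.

X ~ Binomial(n=14, p=0.14).
P(X=3) = C(14,3) · p^3 · (1−p)^11
= 364 · 0.002744 · 0.19032 = 0.19009

0.190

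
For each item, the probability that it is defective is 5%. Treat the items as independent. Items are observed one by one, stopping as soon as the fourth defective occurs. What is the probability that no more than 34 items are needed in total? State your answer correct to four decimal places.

0.0881

Finishing within 34 items ⇔ at least 4 successes in the first 34. With X ~ Binomial(34, 0.05), P(Y ≤ 34) = 1 − P(X ≤ 3).
  k=0: C(34,0)·0.05^0·0.95^34 = 0.174825
  k=1: C(34,1)·0.05^1·0.95^33 = 0.312844
  k=2: C(34,2)·0.05^2·0.95^32 = 0.271680
  k=3: C(34,3)·0.05^3·0.95^31 = 0.152522
1 − 0.911871 = 0.088129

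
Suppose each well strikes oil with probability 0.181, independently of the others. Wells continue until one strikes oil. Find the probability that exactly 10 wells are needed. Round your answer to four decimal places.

Geometric (trials to first success), p = 0.181.
P(Y = 10) = (1−p)^9 · p = 0.16579 · 0.181 = 0.030008

0.0300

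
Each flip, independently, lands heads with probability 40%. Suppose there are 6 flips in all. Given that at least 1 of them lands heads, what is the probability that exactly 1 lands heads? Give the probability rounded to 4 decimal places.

X ~ Binomial(6, 0.40). Want P(X=1 | X≥1) = P(X=1) / P(X≥1).
P(X=1) = C(6,1)·0.40^1·0.60^5 = 0.186624
P(X≥1) = 1 − 0.046656 = 0.953344
Ratio = 0.186624 / 0.953344 = 0.195757

0.1958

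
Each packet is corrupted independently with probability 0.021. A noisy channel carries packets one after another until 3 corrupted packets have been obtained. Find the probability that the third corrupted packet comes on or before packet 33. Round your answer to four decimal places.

0.0316

Finishing within 33 packets ⇔ at least 3 successes in the first 33. With X ~ Binomial(33, 0.021), P(Y ≤ 33) = 1 − P(X ≤ 2).
  k=0: C(33,0)·0.021^0·0.979^33 = 0.496397
  k=1: C(33,1)·0.021^1·0.979^32 = 0.351382
  k=2: C(33,2)·0.021^2·0.979^31 = 0.120597
1 − 0.968375 = 0.031625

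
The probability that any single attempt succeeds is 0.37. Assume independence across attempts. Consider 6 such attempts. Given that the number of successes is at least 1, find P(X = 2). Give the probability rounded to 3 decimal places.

0.345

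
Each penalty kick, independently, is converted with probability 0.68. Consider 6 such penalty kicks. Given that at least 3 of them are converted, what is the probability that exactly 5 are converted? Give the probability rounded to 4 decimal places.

0.3059

X ~ Binomial(6, 0.68). Want P(X=5 | X≥3) = P(X=5) / P(X≥3).
P(X=5) = C(6,5)·0.68^5·0.32^1 = 0.279155
P(X≥3) = 1 − 0.001074 − 0.013690 − 0.072729 = 0.912507
Ratio = 0.279155 / 0.912507 = 0.305921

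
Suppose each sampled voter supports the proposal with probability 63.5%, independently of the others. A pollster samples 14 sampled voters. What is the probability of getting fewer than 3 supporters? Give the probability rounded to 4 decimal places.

X ~ Binomial(14, 0.635); P(X ≤ 2) = Σ C(14,k) p^k (1−p)^(14−k) over k:
  k=0: C(14,0)·0.635^0·0.365^14 = 0.000001
  k=1: C(14,1)·0.635^1·0.365^13 = 0.000018
  k=2: C(14,2)·0.635^2·0.365^12 = 0.000205
Total = 0.000224

0.0002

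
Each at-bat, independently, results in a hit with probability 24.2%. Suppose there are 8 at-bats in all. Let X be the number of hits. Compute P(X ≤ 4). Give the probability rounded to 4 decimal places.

X ~ Binomial(8, 0.242); P(X ≤ 4) = Σ C(8,k) p^k (1−p)^(8−k) over k:
  k=0: C(8,0)·0.242^0·0.758^8 = 0.108982
  k=1: C(8,1)·0.242^1·0.758^7 = 0.278349
  k=2: C(8,2)·0.242^2·0.758^6 = 0.311031
  k=3: C(8,3)·0.242^3·0.758^5 = 0.198600
  k=4: C(8,4)·0.242^4·0.758^4 = 0.079257
Total = 0.976219

0.9762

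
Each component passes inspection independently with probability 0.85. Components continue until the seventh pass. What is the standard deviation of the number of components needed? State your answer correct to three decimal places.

Y = total components until the seventh success; negative binomial with r=7, p=0.85.
SD(Y) = √[r(1−p)/p²] = √(1.45329) = 1.20552

1.206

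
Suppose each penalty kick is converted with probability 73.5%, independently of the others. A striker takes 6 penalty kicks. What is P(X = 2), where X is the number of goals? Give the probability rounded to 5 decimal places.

0.03996

X ~ Binomial(n=6, p=0.735).
P(X=2) = C(6,2) · p^2 · (1−p)^4
= 15 · 0.54022 · 0.0049316 = 0.0399622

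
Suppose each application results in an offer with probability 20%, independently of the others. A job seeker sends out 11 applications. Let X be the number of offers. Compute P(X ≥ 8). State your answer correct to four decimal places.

X ~ Binomial(11, 0.20); P(X ≥ 8) = Σ C(11,k) p^k (1−p)^(11−k) over k:
  k=8: C(11,8)·0.20^8·0.80^3 = 0.000216
  k=9: C(11,9)·0.20^9·0.80^2 = 0.000018
  k=10: C(11,10)·0.20^10·0.80^1 = 0.000001
  k=11: C(11,11)·0.20^11·0.80^0 = 0.000000
Total = 0.000235

0.0002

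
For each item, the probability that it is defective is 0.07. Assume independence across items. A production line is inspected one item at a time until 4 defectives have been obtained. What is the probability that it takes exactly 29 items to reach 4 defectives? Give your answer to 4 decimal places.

Y = trial on which the fourth success occurs; negative binomial, r=4, p=0.07.
P(Y=29) = C(28,3) · p^4 · (1−p)^25
= 3276 · 2.401e-05 · 0.16296 = 0.012818

0.0128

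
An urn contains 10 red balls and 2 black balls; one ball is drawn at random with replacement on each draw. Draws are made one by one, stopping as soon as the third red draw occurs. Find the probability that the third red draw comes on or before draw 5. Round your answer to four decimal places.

0.9645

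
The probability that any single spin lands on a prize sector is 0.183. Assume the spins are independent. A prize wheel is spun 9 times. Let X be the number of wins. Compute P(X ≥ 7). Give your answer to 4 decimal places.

X ~ Binomial(9, 0.183); P(X ≥ 7) = Σ C(9,k) p^k (1−p)^(9−k) over k:
  k=7: C(9,7)·0.183^7·0.817^2 = 0.000165
  k=8: C(9,8)·0.183^8·0.817^1 = 0.000009
  k=9: C(9,9)·0.183^9·0.817^0 = 0.000000
Total = 0.000175

0.0002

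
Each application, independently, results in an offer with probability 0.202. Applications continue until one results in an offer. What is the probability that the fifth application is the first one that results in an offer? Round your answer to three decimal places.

0.082

Geometric (trials to first success), p = 0.202.
P(Y = 5) = (1−p)^4 · p = 0.40552 · 0.202 = 0.08191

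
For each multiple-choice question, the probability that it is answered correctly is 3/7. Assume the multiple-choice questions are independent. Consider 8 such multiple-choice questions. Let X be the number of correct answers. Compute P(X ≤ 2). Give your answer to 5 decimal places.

0.25863

X ~ Binomial(8, 0.428571); P(X ≤ 2) = Σ C(8,k) p^k (1−p)^(8−k) over k:
  k=0: C(8,0)·0.428571^0·0.571429^8 = 0.0113683
  k=1: C(8,1)·0.428571^1·0.571429^7 = 0.0682098
  k=2: C(8,2)·0.428571^2·0.571429^6 = 0.1790508
Total = 0.2586289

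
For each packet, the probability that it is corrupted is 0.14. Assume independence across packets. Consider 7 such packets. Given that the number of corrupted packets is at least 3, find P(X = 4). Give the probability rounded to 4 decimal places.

0.1380

X ~ Binomial(7, 0.14). Want P(X=4 | X≥3) = P(X=4) / P(X≥3).
P(X=4) = C(7,4)·0.14^4·0.86^3 = 0.008552
P(X≥3) = 1 − 0.347928 − 0.396476 − 0.193628 = 0.061969
Ratio = 0.008552 / 0.061969 = 0.138008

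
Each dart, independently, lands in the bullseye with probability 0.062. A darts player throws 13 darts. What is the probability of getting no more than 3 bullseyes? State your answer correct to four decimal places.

0.9933

X ~ Binomial(13, 0.062); P(X ≤ 3) = Σ C(13,k) p^k (1−p)^(13−k) over k:
  k=0: C(13,0)·0.062^0·0.938^13 = 0.435148
  k=1: C(13,1)·0.062^1·0.938^12 = 0.373912
  k=2: C(13,2)·0.062^2·0.938^11 = 0.148289
  k=3: C(13,3)·0.062^3·0.938^10 = 0.035939
Total = 0.993288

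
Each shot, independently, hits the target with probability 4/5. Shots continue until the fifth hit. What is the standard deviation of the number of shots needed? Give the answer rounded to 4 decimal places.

1.2500

Y = total shots until the fifth success; negative binomial with r=5, p=0.80.
SD(Y) = √[r(1−p)/p²] = √(1.562500) = 1.250000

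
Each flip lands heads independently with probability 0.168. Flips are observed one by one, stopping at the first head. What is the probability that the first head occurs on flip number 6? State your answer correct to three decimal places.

0.067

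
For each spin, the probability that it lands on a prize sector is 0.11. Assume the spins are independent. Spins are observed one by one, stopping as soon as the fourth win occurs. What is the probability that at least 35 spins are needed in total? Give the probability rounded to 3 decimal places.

0.477

Needing more than 34 spins ⇔ fewer than 4 successes in the first 34. With X ~ Binomial(34, 0.11), P(Y > 34) = P(X ≤ 3).
  k=0: C(34,0)·0.11^0·0.89^34 = 0.01902
  k=1: C(34,1)·0.11^1·0.89^33 = 0.07994
  k=2: C(34,2)·0.11^2·0.89^32 = 0.16302
  k=3: C(34,3)·0.11^3·0.89^31 = 0.21491
P(X ≤ 3) = 0.47688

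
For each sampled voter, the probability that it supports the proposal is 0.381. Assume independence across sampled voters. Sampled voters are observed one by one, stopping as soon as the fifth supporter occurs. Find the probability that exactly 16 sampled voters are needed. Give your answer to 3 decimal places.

0.056

Y = trial on which the fifth success occurs; negative binomial, r=5, p=0.381.
P(Y=16) = C(15,4) · p^5 · (1−p)^11
= 1365 · 0.0080283 · 0.0051121 = 0.05602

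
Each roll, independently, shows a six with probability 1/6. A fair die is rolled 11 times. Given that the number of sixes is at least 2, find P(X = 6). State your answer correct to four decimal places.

X ~ Binomial(11, 0.166667). Want P(X=6 | X≥2) = P(X=6) / P(X≥2).
P(X=6) = C(11,6)·0.166667^6·0.833333^5 = 0.003979
P(X≥2) = 1 − 0.134588 − 0.296094 = 0.569318
Ratio = 0.003979 / 0.569318 = 0.006990

0.0070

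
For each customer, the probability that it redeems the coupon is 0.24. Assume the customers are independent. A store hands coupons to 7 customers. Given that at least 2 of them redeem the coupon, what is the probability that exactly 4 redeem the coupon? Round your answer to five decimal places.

0.09621

X ~ Binomial(7, 0.24). Want P(X=4 | X≥2) = P(X=4) / P(X≥2).
P(X=4) = C(7,4)·0.24^4·0.76^3 = 0.0509746
P(X≥2) = 1 − 0.1464519 − 0.3237359 = 0.5298122
Ratio = 0.0509746 / 0.5298122 = 0.0962126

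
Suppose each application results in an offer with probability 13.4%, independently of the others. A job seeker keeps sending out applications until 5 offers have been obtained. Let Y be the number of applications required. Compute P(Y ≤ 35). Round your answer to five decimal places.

0.51275

Finishing within 35 applications ⇔ at least 5 successes in the first 35. With X ~ Binomial(35, 0.134), P(Y ≤ 35) = 1 − P(X ≤ 4).
  k=0: C(35,0)·0.134^0·0.866^35 = 0.0065032
  k=1: C(35,1)·0.134^1·0.866^34 = 0.0352193
  k=2: C(35,2)·0.134^2·0.866^33 = 0.0926439
  k=3: C(35,3)·0.134^3·0.866^32 = 0.1576873
  k=4: C(35,4)·0.134^4·0.866^31 = 0.1951972
1 − 0.4872509 = 0.5127491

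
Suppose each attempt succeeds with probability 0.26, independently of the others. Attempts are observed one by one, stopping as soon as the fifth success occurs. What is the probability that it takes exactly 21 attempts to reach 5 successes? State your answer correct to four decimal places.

Y = trial on which the fifth success occurs; negative binomial, r=5, p=0.26.
P(Y=21) = C(20,4) · p^5 · (1−p)^16
= 4845 · 0.0011881 · 0.0080855 = 0.046544

0.0465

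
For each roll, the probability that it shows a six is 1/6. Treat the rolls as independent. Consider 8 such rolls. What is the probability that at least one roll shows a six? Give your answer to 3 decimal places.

0.767

P(at least one) = 1 − P(none) = 1 − (1 − 0.166667)^8
= 1 − 0.23257 = 0.76743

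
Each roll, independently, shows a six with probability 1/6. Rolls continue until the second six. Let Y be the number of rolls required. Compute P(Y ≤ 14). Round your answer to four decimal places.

0.7040

Finishing within 14 rolls ⇔ at least 2 successes in the first 14. With X ~ Binomial(14, 0.166667), P(Y ≤ 14) = 1 − P(X ≤ 1).
  k=0: C(14,0)·0.166667^0·0.833333^14 = 0.077887
  k=1: C(14,1)·0.166667^1·0.833333^13 = 0.218082
1 − 0.295969 = 0.704031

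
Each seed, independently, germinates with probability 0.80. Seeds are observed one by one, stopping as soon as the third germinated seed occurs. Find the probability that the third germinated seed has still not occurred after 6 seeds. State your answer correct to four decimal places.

0.0170

Needing more than 6 seeds ⇔ fewer than 3 successes in the first 6. With X ~ Binomial(6, 0.80), P(Y > 6) = P(X ≤ 2).
  k=0: C(6,0)·0.80^0·0.20^6 = 0.000064
  k=1: C(6,1)·0.80^1·0.20^5 = 0.001536
  k=2: C(6,2)·0.80^2·0.20^4 = 0.015360
P(X ≤ 2) = 0.016960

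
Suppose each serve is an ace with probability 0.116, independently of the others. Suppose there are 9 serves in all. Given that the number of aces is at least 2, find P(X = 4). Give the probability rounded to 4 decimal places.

0.0438

X ~ Binomial(9, 0.116). Want P(X=4 | X≥2) = P(X=4) / P(X≥2).
P(X=4) = C(9,4)·0.116^4·0.884^5 = 0.012316
P(X≥2) = 1 − 0.329663 − 0.389331 = 0.281006
Ratio = 0.012316 / 0.281006 = 0.043828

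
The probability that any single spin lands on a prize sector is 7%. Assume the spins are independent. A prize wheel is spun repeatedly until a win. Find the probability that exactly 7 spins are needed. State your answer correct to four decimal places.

Geometric (trials to first success), p = 0.07.
P(Y = 7) = (1−p)^6 · p = 0.64699 · 0.07 = 0.045289

0.0453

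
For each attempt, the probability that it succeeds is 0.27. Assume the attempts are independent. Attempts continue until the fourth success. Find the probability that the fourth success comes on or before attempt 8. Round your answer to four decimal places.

0.1433

Finishing within 8 attempts ⇔ at least 4 successes in the first 8. With X ~ Binomial(8, 0.27), P(Y ≤ 8) = 1 − P(X ≤ 3).
  k=0: C(8,0)·0.27^0·0.73^8 = 0.080646
  k=1: C(8,1)·0.27^1·0.73^7 = 0.238624
  k=2: C(8,2)·0.27^2·0.73^6 = 0.308903
  k=3: C(8,3)·0.27^3·0.73^5 = 0.228504
1 − 0.856677 = 0.143323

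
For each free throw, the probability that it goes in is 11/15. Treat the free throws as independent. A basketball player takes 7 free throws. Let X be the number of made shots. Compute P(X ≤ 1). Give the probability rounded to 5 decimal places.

X ~ Binomial(7, 0.733333); P(X ≤ 1) = Σ C(7,k) p^k (1−p)^(7−k) over k:
  k=0: C(7,0)·0.733333^0·0.266667^7 = 0.0000959
  k=1: C(7,1)·0.733333^1·0.266667^6 = 0.0018459
Total = 0.0019418

0.00194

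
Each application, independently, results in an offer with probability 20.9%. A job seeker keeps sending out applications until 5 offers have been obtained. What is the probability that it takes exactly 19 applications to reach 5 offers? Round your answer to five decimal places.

Y = trial on which the fifth success occurs; negative binomial, r=5, p=0.209.
P(Y=19) = C(18,4) · p^5 · (1−p)^14
= 3060 · 0.00039878 · 0.037538 = 0.0458061

0.04581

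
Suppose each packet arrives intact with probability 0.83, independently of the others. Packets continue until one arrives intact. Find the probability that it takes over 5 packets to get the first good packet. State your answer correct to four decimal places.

0.0001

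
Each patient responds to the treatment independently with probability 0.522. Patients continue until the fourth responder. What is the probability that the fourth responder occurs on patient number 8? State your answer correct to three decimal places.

0.136

Y = trial on which the fourth success occurs; negative binomial, r=4, p=0.522.
P(Y=8) = C(7,3) · p^4 · (1−p)^4
= 35 · 0.074248 · 0.052205 = 0.13566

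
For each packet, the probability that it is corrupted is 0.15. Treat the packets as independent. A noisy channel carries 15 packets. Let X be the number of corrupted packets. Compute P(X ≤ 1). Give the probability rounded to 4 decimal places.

X ~ Binomial(15, 0.15); P(X ≤ 1) = Σ C(15,k) p^k (1−p)^(15−k) over k:
  k=0: C(15,0)·0.15^0·0.85^15 = 0.087354
  k=1: C(15,1)·0.15^1·0.85^14 = 0.231232
Total = 0.318586

0.3186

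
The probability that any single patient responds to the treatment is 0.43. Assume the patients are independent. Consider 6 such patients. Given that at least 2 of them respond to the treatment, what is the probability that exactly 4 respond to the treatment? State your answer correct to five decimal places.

0.20558

X ~ Binomial(6, 0.43). Want P(X=4 | X≥2) = P(X=4) / P(X≥2).
P(X=4) = C(6,4)·0.43^4·0.57^2 = 0.1666153
P(X≥2) = 1 − 0.0342964 − 0.1552366 = 0.8104670
Ratio = 0.1666153 / 0.8104670 = 0.2055793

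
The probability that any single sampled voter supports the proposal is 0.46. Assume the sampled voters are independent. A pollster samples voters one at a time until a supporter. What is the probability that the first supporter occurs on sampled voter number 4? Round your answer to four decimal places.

Geometric (trials to first success), p = 0.46.
P(Y = 4) = (1−p)^3 · p = 0.15746 · 0.46 = 0.072433

0.0724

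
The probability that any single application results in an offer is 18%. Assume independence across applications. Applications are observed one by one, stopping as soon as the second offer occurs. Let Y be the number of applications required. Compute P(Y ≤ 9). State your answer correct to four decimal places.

Finishing within 9 applications ⇔ at least 2 successes in the first 9. With X ~ Binomial(9, 0.18), P(Y ≤ 9) = 1 − P(X ≤ 1).
  k=0: C(9,0)·0.18^0·0.82^9 = 0.167620
  k=1: C(9,1)·0.18^1·0.82^8 = 0.331151
1 − 0.498770 = 0.501230

0.5012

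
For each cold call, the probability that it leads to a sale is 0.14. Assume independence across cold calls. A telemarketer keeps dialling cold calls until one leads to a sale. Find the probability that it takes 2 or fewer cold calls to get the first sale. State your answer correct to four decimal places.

0.2604

Y = number of cold calls to the first success; geometric, p = 0.14.
P(Y ≤ 2) = 1 − (1−p)^2 = 1 − 0.739600 = 0.260400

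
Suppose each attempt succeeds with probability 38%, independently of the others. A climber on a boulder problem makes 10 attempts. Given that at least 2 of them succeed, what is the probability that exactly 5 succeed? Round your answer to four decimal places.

0.1946

X ~ Binomial(10, 0.38). Want P(X=5 | X≥2) = P(X=5) / P(X≥2).
P(X=5) = C(10,5)·0.38^5·0.62^5 = 0.182927
P(X≥2) = 1 − 0.008393 − 0.051441 = 0.940166
Ratio = 0.182927 / 0.940166 = 0.194568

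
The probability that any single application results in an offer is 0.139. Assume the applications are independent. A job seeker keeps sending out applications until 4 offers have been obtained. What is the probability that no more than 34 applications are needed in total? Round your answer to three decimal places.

0.715

Finishing within 34 applications ⇔ at least 4 successes in the first 34. With X ~ Binomial(34, 0.139), P(Y ≤ 34) = 1 − P(X ≤ 3).
  k=0: C(34,0)·0.139^0·0.861^34 = 0.00617
  k=1: C(34,1)·0.139^1·0.861^33 = 0.03385
  k=2: C(34,2)·0.139^2·0.861^32 = 0.09018
  k=3: C(34,3)·0.139^3·0.861^31 = 0.15529
1 − 0.28548 = 0.71452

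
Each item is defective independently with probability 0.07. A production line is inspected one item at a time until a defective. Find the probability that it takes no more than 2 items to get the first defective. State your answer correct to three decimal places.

0.135

Y = number of items to the first success; geometric, p = 0.07.
P(Y ≤ 2) = 1 − (1−p)^2 = 1 − 0.86490 = 0.13510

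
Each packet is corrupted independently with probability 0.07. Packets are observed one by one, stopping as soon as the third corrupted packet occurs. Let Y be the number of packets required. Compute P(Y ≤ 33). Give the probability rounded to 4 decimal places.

0.4095

Finishing within 33 packets ⇔ at least 3 successes in the first 33. With X ~ Binomial(33, 0.07), P(Y ≤ 33) = 1 − P(X ≤ 2).
  k=0: C(33,0)·0.07^0·0.93^33 = 0.091188
  k=1: C(33,1)·0.07^1·0.93^32 = 0.226499
  k=2: C(33,2)·0.07^2·0.93^31 = 0.272773
1 − 0.590460 = 0.409540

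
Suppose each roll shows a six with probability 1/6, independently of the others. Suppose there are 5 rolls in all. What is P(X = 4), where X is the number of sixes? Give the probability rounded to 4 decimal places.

0.0032

X ~ Binomial(n=5, p=0.166667).
P(X=4) = C(5,4) · p^4 · (1−p)^1
= 5 · 0.0007716 · 0.83333 = 0.003215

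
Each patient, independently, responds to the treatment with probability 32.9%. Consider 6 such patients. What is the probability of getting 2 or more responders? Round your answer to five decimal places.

0.64022

X ~ Binomial(6, 0.329); P(X ≥ 2) = Σ C(6,k) p^k (1−p)^(6−k) over k:
  k=2: C(6,2)·0.329^2·0.671^4 = 0.3291343
  k=3: C(6,3)·0.329^3·0.671^3 = 0.2151717
  k=4: C(6,4)·0.329^4·0.671^2 = 0.0791261
  k=5: C(6,5)·0.329^5·0.671^1 = 0.0155186
  k=6: C(6,6)·0.329^6·0.671^0 = 0.0012682
Total = 0.6402190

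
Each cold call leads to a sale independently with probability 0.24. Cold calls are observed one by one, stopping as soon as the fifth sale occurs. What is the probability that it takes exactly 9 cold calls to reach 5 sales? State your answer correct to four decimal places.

Y = trial on which the fifth success occurs; negative binomial, r=5, p=0.24.
P(Y=9) = C(8,4) · p^5 · (1−p)^4
= 70 · 0.00079626 · 0.33362 = 0.018596

0.0186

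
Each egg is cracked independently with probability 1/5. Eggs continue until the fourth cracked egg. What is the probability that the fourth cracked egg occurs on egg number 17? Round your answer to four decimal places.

0.0493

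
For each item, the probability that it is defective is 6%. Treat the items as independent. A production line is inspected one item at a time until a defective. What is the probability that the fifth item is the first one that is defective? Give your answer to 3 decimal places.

Geometric (trials to first success), p = 0.06.
P(Y = 5) = (1−p)^4 · p = 0.78075 · 0.06 = 0.04684

0.047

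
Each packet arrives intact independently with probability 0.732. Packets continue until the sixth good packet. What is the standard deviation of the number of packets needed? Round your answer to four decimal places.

1.7323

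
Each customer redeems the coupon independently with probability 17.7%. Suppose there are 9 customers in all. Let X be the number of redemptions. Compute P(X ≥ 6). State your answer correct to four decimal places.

X ~ Binomial(9, 0.177); P(X ≥ 6) = Σ C(9,k) p^k (1−p)^(9−k) over k:
  k=6: C(9,6)·0.177^6·0.823^3 = 0.001440
  k=7: C(9,7)·0.177^7·0.823^2 = 0.000133
  k=8: C(9,8)·0.177^8·0.823^1 = 0.000007
  k=9: C(9,9)·0.177^9·0.823^0 = 0.000000
Total = 0.001580

0.0016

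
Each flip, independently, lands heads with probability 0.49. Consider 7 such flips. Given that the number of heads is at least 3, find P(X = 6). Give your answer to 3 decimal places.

0.065

X ~ Binomial(7, 0.49). Want P(X=6 | X≥3) = P(X=6) / P(X≥3).
P(X=6) = C(7,6)·0.49^6·0.51^1 = 0.04941
P(X≥3) = 1 − 0.00897 − 0.06036 − 0.17397 = 0.75671
Ratio = 0.04941 / 0.75671 = 0.06530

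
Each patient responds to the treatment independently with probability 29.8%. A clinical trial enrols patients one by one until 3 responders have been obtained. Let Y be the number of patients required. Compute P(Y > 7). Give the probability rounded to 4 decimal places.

0.6516

Needing more than 7 patients ⇔ fewer than 3 successes in the first 7. With X ~ Binomial(7, 0.298), P(Y > 7) = P(X ≤ 2).
  k=0: C(7,0)·0.298^0·0.702^7 = 0.084016
  k=1: C(7,1)·0.298^1·0.702^6 = 0.249653
  k=2: C(7,2)·0.298^2·0.702^5 = 0.317934
P(X ≤ 2) = 0.651603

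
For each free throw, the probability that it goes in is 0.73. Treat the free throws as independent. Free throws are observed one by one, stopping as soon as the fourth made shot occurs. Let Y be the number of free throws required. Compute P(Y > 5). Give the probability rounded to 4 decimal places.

0.4093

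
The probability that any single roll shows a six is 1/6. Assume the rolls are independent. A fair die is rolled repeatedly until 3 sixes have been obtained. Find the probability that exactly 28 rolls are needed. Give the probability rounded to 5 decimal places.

0.01703

Y = trial on which the third success occurs; negative binomial, r=3, p=0.166667.
P(Y=28) = C(27,2) · p^3 · (1−p)^25
= 351 · 0.0046296 · 0.010483 = 0.0170342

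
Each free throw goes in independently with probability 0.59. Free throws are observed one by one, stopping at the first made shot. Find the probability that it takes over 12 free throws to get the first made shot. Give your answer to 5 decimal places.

0.00002

Y = number of free throws to the first success; geometric, p = 0.59.
P(Y > 12) = P(first 12 all fail) = (1−p)^12 = 0.0000226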